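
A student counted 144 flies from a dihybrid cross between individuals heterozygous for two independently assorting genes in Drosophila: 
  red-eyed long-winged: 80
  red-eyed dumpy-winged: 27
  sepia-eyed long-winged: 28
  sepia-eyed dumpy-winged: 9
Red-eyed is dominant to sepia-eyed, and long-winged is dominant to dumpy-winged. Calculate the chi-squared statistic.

A dihybrid F₂ with independent assortment and complete dominance at both loci gives a 9:3:3:1 phenotypic ratio.
The 9:3:3:1 ratio has 16 parts, so with N = 144 the expected counts are:
  red-eyed long-winged: 144 × 9/16 = 81
  red-eyed dumpy-winged: 144 × 3/16 = 27
  sepia-eyed long-winged: 144 × 3/16 = 27
  sepia-eyed dumpy-winged: 144 × 1/16 = 9
χ² = Σ (O − E)² / E
  red-eyed long-winged: (80 − 81)² / 81 = 0.0123
  red-eyed dumpy-winged: (27 − 27)² / 27 = 0.0000
  sepia-eyed long-winged: (28 − 27)² / 27 = 0.0370
  sepia-eyed dumpy-winged: (9 − 9)² / 9 = 0.0000
χ² = 0.0123 + 0.0000 + 0.0370 + 0.0000 = 0.0493 ≈ 0.049

0.049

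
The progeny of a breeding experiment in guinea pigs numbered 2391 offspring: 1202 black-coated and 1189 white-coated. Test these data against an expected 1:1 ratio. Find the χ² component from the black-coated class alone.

0.035

Total ratio parts = 2. Expected numbers out of 2391:
  black-coated: 2391 × 1/2 = 1195.5
  white-coated: 2391 × 1/2 = 1195.5
Contribution of black-coated: (1202 − 1195.5)² / 1195.5 = 0.0353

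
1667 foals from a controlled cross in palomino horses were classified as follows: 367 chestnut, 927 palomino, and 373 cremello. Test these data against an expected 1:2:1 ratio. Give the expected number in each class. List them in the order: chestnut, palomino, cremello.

Under the 1:2:1 hypothesis (Σ ratio = 4, N = 1667):
  chestnut: 1667 × 1/4 = 416.75
  palomino: 1667 × 2/4 = 833.5
  cremello: 1667 × 1/4 = 416.75

416.75, 833.5, 416.75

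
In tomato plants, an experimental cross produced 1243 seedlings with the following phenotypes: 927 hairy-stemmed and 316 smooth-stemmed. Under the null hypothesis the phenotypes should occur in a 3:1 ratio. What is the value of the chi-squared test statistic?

0.118

Total ratio parts = 4. Expected numbers out of 1243:
  hairy-stemmed: 1243 × 3/4 = 932.25
  smooth-stemmed: 1243 × 1/4 = 310.75
χ² = Σ (O − E)² / E
  hairy-stemmed: (927 − 932.25)² / 932.25 = 0.0296
  smooth-stemmed: (316 − 310.75)² / 310.75 = 0.0887
χ² = 0.0296 + 0.0887 = 0.1183 ≈ 0.118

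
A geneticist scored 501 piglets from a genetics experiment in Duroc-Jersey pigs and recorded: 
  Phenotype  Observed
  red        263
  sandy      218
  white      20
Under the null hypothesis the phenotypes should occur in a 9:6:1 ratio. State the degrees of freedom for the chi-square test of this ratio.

2

A goodness-of-fit test with 3 phenotype classes has df = 3 − 1 = 2.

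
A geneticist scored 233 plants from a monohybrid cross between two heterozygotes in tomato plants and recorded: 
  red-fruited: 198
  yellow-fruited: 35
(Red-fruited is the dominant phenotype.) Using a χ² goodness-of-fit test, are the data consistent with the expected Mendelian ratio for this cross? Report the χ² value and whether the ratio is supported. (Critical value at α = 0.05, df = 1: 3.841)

12.373; not consistent

For a monohybrid cross between heterozygotes with complete dominance, the expected phenotypic ratio is 3:1.
Expected counts for N = 233 under a 3:1 ratio (total parts = 4):
  red-fruited: 233 × 3/4 = 174.75
  yellow-fruited: 233 × 1/4 = 58.25
χ² = Σ (O − E)² / E
  red-fruited: (198 − 174.75)² / 174.75 = 3.0933
  yellow-fruited: (35 − 58.25)² / 58.25 = 9.2800
χ² = 3.0933 + 9.2800 = 12.3733 ≈ 12.373
Degrees of freedom = 2 − 1 = 1; critical value at α = 0.05 is 3.841.
Since 12.373 > 3.841, we reject the null hypothesis — the data do not fit the 3:1 ratio.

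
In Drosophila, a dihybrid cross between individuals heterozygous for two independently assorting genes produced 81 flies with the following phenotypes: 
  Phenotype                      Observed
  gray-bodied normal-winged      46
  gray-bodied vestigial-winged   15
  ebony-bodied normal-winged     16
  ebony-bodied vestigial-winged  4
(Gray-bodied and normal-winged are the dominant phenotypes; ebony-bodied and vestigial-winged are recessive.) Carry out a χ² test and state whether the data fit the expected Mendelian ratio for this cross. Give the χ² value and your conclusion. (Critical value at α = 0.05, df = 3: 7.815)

A dihybrid F₂ with independent assortment and complete dominance at both loci gives a 9:3:3:1 phenotypic ratio.
Under the 9:3:3:1 hypothesis (Σ ratio = 16, N = 81):
  gray-bodied normal-winged: 81 × 9/16 = 45.5625
  gray-bodied vestigial-winged: 81 × 3/16 = 15.1875
  ebony-bodied normal-winged: 81 × 3/16 = 15.1875
  ebony-bodied vestigial-winged: 81 × 1/16 = 5.0625
χ² = Σ (O − E)² / E
  gray-bodied normal-winged: (46 − 45.5625)² / 45.5625 = 0.0042
  gray-bodied vestigial-winged: (15 − 15.1875)² / 15.1875 = 0.0023
  ebony-bodied normal-winged: (16 − 15.1875)² / 15.1875 = 0.0435
  ebony-bodied vestigial-winged: (4 − 5.0625)² / 5.0625 = 0.2230
χ² = 0.0042 + 0.0023 + 0.0435 + 0.2230 = 0.273
Degrees of freedom = 4 − 1 = 3; critical value at α = 0.05 is 7.815.
Since 0.273 < 7.815, we fail to reject the null hypothesis — the data are consistent with the 9:3:3:1 ratio.

0.273; consistent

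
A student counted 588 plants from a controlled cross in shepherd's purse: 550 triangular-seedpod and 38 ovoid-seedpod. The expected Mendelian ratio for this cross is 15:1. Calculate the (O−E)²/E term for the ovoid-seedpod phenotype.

0.043

Under the 15:1 hypothesis (Σ ratio = 16, N = 588):
  triangular-seedpod: 588 × 15/16 = 551.25
  ovoid-seedpod: 588 × 1/16 = 36.75
Contribution of ovoid-seedpod: (38 − 36.75)² / 36.75 = 0.0425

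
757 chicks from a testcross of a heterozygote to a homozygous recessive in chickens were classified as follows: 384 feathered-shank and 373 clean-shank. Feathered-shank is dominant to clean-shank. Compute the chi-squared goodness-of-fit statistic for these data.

0.160

A testcross of a heterozygote (Aa × aa) gives a 1:1 phenotypic ratio.
Expected counts for N = 757 under a 1:1 ratio (total parts = 2):
  feathered-shank: 757 × 1/2 = 378.5
  clean-shank: 757 × 1/2 = 378.5
χ² = Σ (O − E)² / E
  feathered-shank: (384 − 378.5)² / 378.5 = 0.0799
  clean-shank: (373 − 378.5)² / 378.5 = 0.0799
χ² = 0.0799 + 0.0799 = 0.1598 ≈ 0.160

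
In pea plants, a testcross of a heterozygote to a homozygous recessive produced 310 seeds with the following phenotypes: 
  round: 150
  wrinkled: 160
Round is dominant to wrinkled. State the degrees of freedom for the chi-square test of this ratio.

1

A testcross of a heterozygote (Aa × aa) gives a 1:1 phenotypic ratio.
A goodness-of-fit test with 2 phenotype classes has df = 2 − 1 = 1.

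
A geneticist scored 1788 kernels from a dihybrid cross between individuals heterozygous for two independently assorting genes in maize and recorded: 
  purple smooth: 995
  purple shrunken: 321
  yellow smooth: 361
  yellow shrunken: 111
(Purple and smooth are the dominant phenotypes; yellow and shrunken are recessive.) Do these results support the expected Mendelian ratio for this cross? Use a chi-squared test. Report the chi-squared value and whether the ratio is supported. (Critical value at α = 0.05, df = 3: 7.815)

A dihybrid F₂ with independent assortment and complete dominance at both loci gives a 9:3:3:1 phenotypic ratio.
Total ratio parts = 16. Expected numbers out of 1788:
  purple smooth: 1788 × 9/16 = 1005.75
  purple shrunken: 1788 × 3/16 = 335.25
  yellow smooth: 1788 × 3/16 = 335.25
  yellow shrunken: 1788 × 1/16 = 111.75
χ² = Σ (O − E)² / E
  purple smooth: (995 − 1005.75)² / 1005.75 = 0.1149
  purple shrunken: (321 − 335.25)² / 335.25 = 0.6057
  yellow smooth: (361 − 335.25)² / 335.25 = 1.9778
  yellow shrunken: (111 − 111.75)² / 111.75 = 0.0050
χ² = 0.1149 + 0.6057 + 1.9778 + 0.0050 = 2.7034 ≈ 2.703
Degrees of freedom = 4 − 1 = 3; critical value at α = 0.05 is 7.815.
Since 2.703 < 7.815, we fail to reject the null hypothesis — the data are consistent with the 9:3:3:1 ratio.

2.703; consistent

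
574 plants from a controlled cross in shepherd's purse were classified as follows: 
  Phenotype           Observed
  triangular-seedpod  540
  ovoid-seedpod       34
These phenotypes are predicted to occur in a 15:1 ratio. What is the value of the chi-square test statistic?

Expected counts for N = 574 under a 15:1 ratio (total parts = 16):
  triangular-seedpod: 574 × 15/16 = 538.125
  ovoid-seedpod: 574 × 1/16 = 35.875
χ² = Σ (O − E)² / E
  triangular-seedpod: (540 − 538.125)² / 538.125 = 0.0065
  ovoid-seedpod: (34 − 35.875)² / 35.875 = 0.0980
χ² = 0.0065 + 0.0980 = 0.1045 ≈ 0.105

0.105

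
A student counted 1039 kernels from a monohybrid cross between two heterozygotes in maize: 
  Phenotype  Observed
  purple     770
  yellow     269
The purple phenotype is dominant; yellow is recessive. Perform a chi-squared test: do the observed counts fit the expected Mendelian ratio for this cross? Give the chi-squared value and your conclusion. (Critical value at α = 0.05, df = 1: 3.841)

For a monohybrid cross between heterozygotes with complete dominance, the expected phenotypic ratio is 3:1.
Total ratio parts = 4. Expected numbers out of 1039:
  purple: 1039 × 3/4 = 779.25
  yellow: 1039 × 1/4 = 259.75
χ² = Σ (O − E)² / E
  purple: (770 − 779.25)² / 779.25 = 0.1098
  yellow: (269 − 259.75)² / 259.75 = 0.3294
χ² = 0.1098 + 0.3294 = 0.4392 ≈ 0.439
Degrees of freedom = 2 − 1 = 1; critical value at α = 0.05 is 3.841.
Since 0.439 < 3.841, we fail to reject the null hypothesis — the data are consistent with the 3:1 ratio.

0.439; consistent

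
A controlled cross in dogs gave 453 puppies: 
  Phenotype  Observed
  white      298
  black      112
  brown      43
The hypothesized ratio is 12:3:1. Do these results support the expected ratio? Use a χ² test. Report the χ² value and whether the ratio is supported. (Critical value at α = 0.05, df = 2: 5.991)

21.372; not consistent

The 12:3:1 ratio has 16 parts, so with N = 453 the expected counts are:
  white: 453 × 12/16 = 339.75
  black: 453 × 3/16 = 84.9375
  brown: 453 × 1/16 = 28.3125
χ² = Σ (O − E)² / E
  white: (298 − 339.75)² / 339.75 = 5.1304
  black: (112 − 84.9375)² / 84.9375 = 8.6226
  brown: (43 − 28.3125)² / 28.3125 = 7.6193
χ² = 5.1304 + 8.6226 + 7.6193 = 21.3723 ≈ 21.372
Degrees of freedom = 3 − 1 = 2; critical value at α = 0.05 is 5.991.
Since 21.372 > 5.991, we reject the null hypothesis — the data do not fit the 12:3:1 ratio.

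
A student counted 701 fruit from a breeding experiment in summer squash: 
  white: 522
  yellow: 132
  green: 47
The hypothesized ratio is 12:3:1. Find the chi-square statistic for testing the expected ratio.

0.261

The 12:3:1 ratio has 16 parts, so with N = 701 the expected counts are:
  white: 701 × 12/16 = 525.75
  yellow: 701 × 3/16 = 131.4375
  green: 701 × 1/16 = 43.8125
χ² = Σ (O − E)² / E
  white: (522 − 525.75)² / 525.75 = 0.0267
  yellow: (132 − 131.4375)² / 131.4375 = 0.0024
  green: (47 − 43.8125)² / 43.8125 = 0.2319
χ² = 0.0267 + 0.0024 + 0.2319 = 0.261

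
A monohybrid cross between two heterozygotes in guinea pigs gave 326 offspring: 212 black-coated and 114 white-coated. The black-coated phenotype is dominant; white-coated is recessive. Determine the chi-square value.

For a monohybrid cross between heterozygotes with complete dominance, the expected phenotypic ratio is 3:1.
The 3:1 ratio has 4 parts, so with N = 326 the expected counts are:
  black-coated: 326 × 3/4 = 244.5
  white-coated: 326 × 1/4 = 81.5
χ² = Σ (O − E)² / E
  black-coated: (212 − 244.5)² / 244.5 = 4.3200
  white-coated: (114 − 81.5)² / 81.5 = 12.9601
χ² = 4.3200 + 12.9601 = 17.2801 ≈ 17.280

17.280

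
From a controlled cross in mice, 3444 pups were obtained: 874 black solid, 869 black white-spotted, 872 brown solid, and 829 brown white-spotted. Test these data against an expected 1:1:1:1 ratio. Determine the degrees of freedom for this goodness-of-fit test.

A goodness-of-fit test with 4 phenotype classes has df = 4 − 1 = 3.

3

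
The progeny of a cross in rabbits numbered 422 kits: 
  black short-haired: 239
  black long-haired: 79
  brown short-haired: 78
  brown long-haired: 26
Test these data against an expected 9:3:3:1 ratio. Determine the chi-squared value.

0.033

Under the 9:3:3:1 hypothesis (Σ ratio = 16, N = 422):
  black short-haired: 422 × 9/16 = 237.375
  black long-haired: 422 × 3/16 = 79.125
  brown short-haired: 422 × 3/16 = 79.125
  brown long-haired: 422 × 1/16 = 26.375
χ² = Σ (O − E)² / E
  black short-haired: (239 − 237.375)² / 237.375 = 0.0111
  black long-haired: (79 − 79.125)² / 79.125 = 0.0002
  brown short-haired: (78 − 79.125)² / 79.125 = 0.0160
  brown long-haired: (26 − 26.375)² / 26.375 = 0.0053
χ² = 0.0111 + 0.0002 + 0.0160 + 0.0053 = 0.0326 ≈ 0.033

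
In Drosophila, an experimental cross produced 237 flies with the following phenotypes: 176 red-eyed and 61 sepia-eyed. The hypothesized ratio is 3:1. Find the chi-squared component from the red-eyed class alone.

0.017

The 3:1 ratio has 4 parts, so with N = 237 the expected counts are:
  red-eyed: 237 × 3/4 = 177.75
  sepia-eyed: 237 × 1/4 = 59.25
Contribution of red-eyed: (176 − 177.75)² / 177.75 = 0.0172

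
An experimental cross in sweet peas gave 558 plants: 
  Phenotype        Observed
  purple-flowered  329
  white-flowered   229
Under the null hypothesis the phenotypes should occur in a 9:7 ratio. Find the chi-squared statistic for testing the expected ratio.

Total ratio parts = 16. Expected numbers out of 558:
  purple-flowered: 558 × 9/16 = 313.875
  white-flowered: 558 × 7/16 = 244.125
χ² = Σ (O − E)² / E
  purple-flowered: (329 − 313.875)² / 313.875 = 0.7288
  white-flowered: (229 − 244.125)² / 244.125 = 0.9371
χ² = 0.7288 + 0.9371 = 1.6659 ≈ 1.666

1.666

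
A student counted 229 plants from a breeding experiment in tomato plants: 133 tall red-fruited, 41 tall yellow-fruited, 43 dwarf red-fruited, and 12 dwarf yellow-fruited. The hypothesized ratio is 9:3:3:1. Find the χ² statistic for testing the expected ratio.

0.597

Expected counts for N = 229 under a 9:3:3:1 ratio (total parts = 16):
  tall red-fruited: 229 × 9/16 = 128.8125
  tall yellow-fruited: 229 × 3/16 = 42.9375
  dwarf red-fruited: 229 × 3/16 = 42.9375
  dwarf yellow-fruited: 229 × 1/16 = 14.3125
χ² = Σ (O − E)² / E
  tall red-fruited: (133 − 128.8125)² / 128.8125 = 0.1361
  tall yellow-fruited: (41 − 42.9375)² / 42.9375 = 0.0874
  dwarf red-fruited: (43 − 42.9375)² / 42.9375 = 0.0001
  dwarf yellow-fruited: (12 − 14.3125)² / 14.3125 = 0.3736
χ² = 0.1361 + 0.0874 + 0.0001 + 0.3736 = 0.5972 ≈ 0.597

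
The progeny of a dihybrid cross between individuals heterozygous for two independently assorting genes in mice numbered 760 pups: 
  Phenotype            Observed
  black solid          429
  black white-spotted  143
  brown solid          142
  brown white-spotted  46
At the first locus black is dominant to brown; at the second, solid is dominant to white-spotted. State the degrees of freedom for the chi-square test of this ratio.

A dihybrid F₂ with independent assortment and complete dominance at both loci gives a 9:3:3:1 phenotypic ratio.
A goodness-of-fit test with 4 phenotype classes has df = 4 − 1 = 3.

3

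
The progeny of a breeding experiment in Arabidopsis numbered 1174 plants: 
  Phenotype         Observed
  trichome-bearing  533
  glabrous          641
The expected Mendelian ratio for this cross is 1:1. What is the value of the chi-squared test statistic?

9.935

Under the 1:1 hypothesis (Σ ratio = 2, N = 1174):
  trichome-bearing: 1174 × 1/2 = 587
  glabrous: 1174 × 1/2 = 587
χ² = Σ (O − E)² / E
  trichome-bearing: (533 − 587)² / 587 = 4.9676
  glabrous: (641 − 587)² / 587 = 4.9676
χ² = 4.9676 + 4.9676 = 9.9352 ≈ 9.935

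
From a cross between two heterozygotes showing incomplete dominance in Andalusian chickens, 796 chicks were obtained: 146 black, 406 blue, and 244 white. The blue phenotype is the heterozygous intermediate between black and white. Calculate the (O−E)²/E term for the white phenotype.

10.176

With incomplete dominance, a heterozygote × heterozygote cross gives a 1:2:1 phenotypic ratio.
Total ratio parts = 4. Expected numbers out of 796:
  black: 796 × 1/4 = 199
  blue: 796 × 2/4 = 398
  white: 796 × 1/4 = 199
Contribution of white: (244 − 199)² / 199 = 10.1759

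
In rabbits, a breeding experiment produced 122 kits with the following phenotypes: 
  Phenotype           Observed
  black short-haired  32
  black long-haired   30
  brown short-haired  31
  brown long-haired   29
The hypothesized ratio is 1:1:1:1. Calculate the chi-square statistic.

0.164

The 1:1:1:1 ratio has 4 parts, so with N = 122 the expected counts are:
  black short-haired: 122 × 1/4 = 30.5
  black long-haired: 122 × 1/4 = 30.5
  brown short-haired: 122 × 1/4 = 30.5
  brown long-haired: 122 × 1/4 = 30.5
χ² = Σ (O − E)² / E
  black short-haired: (32 − 30.5)² / 30.5 = 0.0738
  black long-haired: (30 − 30.5)² / 30.5 = 0.0082
  brown short-haired: (31 − 30.5)² / 30.5 = 0.0082
  brown long-haired: (29 − 30.5)² / 30.5 = 0.0738
χ² = 0.0738 + 0.0082 + 0.0082 + 0.0738 = 0.164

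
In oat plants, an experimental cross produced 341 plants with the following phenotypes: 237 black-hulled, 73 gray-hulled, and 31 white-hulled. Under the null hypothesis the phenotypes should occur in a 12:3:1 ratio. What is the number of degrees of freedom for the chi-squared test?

A goodness-of-fit test with 3 phenotype classes has df = 3 − 1 = 2.

2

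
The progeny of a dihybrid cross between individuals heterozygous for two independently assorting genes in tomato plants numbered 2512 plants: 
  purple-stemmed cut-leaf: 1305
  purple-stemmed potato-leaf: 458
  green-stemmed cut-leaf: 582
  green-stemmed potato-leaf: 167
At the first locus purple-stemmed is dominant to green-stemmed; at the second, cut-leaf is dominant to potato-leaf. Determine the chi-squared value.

A dihybrid F₂ with independent assortment and complete dominance at both loci gives a 9:3:3:1 phenotypic ratio.
The 9:3:3:1 ratio has 16 parts, so with N = 2512 the expected counts are:
  purple-stemmed cut-leaf: 2512 × 9/16 = 1413
  purple-stemmed potato-leaf: 2512 × 3/16 = 471
  green-stemmed cut-leaf: 2512 × 3/16 = 471
  green-stemmed potato-leaf: 2512 × 1/16 = 157
χ² = Σ (O − E)² / E
  purple-stemmed cut-leaf: (1305 − 1413)² / 1413 = 8.2548
  purple-stemmed potato-leaf: (458 − 471)² / 471 = 0.3588
  green-stemmed cut-leaf: (582 − 471)² / 471 = 26.1592
  green-stemmed potato-leaf: (167 − 157)² / 157 = 0.6369
χ² = 8.2548 + 0.3588 + 26.1592 + 0.6369 = 35.4097 ≈ 35.410

35.410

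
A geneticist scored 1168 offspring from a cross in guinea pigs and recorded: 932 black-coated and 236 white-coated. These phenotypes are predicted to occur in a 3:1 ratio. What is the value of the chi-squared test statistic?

The 3:1 ratio has 4 parts, so with N = 1168 the expected counts are:
  black-coated: 1168 × 3/4 = 876
  white-coated: 1168 × 1/4 = 292
χ² = Σ (O − E)² / E
  black-coated: (932 − 876)² / 876 = 3.5799
  white-coated: (236 − 292)² / 292 = 10.7397
χ² = 3.5799 + 10.7397 = 14.3196 ≈ 14.320

14.320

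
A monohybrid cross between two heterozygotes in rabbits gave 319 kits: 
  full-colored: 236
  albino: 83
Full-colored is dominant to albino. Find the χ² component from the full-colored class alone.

For a monohybrid cross between heterozygotes with complete dominance, the expected phenotypic ratio is 3:1.
The 3:1 ratio has 4 parts, so with N = 319 the expected counts are:
  full-colored: 319 × 3/4 = 239.25
  albino: 319 × 1/4 = 79.75
Contribution of full-colored: (236 − 239.25)² / 239.25 = 0.0441

0.044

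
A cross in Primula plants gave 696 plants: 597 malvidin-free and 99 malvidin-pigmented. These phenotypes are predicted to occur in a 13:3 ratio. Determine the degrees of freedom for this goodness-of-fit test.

1

A goodness-of-fit test with 2 phenotype classes has df = 2 − 1 = 1.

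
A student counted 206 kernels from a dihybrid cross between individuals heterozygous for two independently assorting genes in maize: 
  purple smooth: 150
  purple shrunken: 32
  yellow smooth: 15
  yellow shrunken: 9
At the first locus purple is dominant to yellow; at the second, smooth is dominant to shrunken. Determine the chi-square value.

A dihybrid F₂ with independent assortment and complete dominance at both loci gives a 9:3:3:1 phenotypic ratio.
Total ratio parts = 16. Expected numbers out of 206:
  purple smooth: 206 × 9/16 = 115.875
  purple shrunken: 206 × 3/16 = 38.625
  yellow smooth: 206 × 3/16 = 38.625
  yellow shrunken: 206 × 1/16 = 12.875
χ² = Σ (O − E)² / E
  purple smooth: (150 − 115.875)² / 115.875 = 10.0498
  purple shrunken: (32 − 38.625)² / 38.625 = 1.1363
  yellow smooth: (15 − 38.625)² / 38.625 = 14.4502
  yellow shrunken: (9 − 12.875)² / 12.875 = 1.1663
χ² = 10.0498 + 1.1363 + 14.4502 + 1.1663 = 26.8026 ≈ 26.803

26.803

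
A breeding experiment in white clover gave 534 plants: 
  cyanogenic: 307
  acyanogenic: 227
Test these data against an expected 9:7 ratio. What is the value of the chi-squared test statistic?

The 9:7 ratio has 16 parts, so with N = 534 the expected counts are:
  cyanogenic: 534 × 9/16 = 300.375
  acyanogenic: 534 × 7/16 = 233.625
χ² = Σ (O − E)² / E
  cyanogenic: (307 − 300.375)² / 300.375 = 0.1461
  acyanogenic: (227 − 233.625)² / 233.625 = 0.1879
χ² = 0.1461 + 0.1879 = 0.334

0.334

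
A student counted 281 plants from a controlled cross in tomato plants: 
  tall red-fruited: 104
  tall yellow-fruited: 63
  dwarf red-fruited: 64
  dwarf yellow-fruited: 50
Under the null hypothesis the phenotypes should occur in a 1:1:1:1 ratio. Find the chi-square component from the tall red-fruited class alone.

16.214

Total ratio parts = 4. Expected numbers out of 281:
  tall red-fruited: 281 × 1/4 = 70.25
  tall yellow-fruited: 281 × 1/4 = 70.25
  dwarf red-fruited: 281 × 1/4 = 70.25
  dwarf yellow-fruited: 281 × 1/4 = 70.25
Contribution of tall red-fruited: (104 − 70.25)² / 70.25 = 16.2144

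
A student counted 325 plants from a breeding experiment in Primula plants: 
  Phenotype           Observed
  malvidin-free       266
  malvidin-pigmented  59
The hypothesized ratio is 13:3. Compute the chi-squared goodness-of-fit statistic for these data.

0.076

Under the 13:3 hypothesis (Σ ratio = 16, N = 325):
  malvidin-free: 325 × 13/16 = 264.0625
  malvidin-pigmented: 325 × 3/16 = 60.9375
χ² = Σ (O − E)² / E
  malvidin-free: (266 − 264.0625)² / 264.0625 = 0.0142
  malvidin-pigmented: (59 − 60.9375)² / 60.9375 = 0.0616
χ² = 0.0142 + 0.0616 = 0.0758 ≈ 0.076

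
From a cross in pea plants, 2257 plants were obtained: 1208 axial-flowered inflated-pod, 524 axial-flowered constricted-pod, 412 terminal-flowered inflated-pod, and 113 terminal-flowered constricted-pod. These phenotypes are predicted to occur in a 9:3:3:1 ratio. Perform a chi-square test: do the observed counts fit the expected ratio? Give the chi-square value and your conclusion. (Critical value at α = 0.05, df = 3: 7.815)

32.879; not consistent

Expected counts for N = 2257 under a 9:3:3:1 ratio (total parts = 16):
  axial-flowered inflated-pod: 2257 × 9/16 = 1269.5625
  axial-flowered constricted-pod: 2257 × 3/16 = 423.1875
  terminal-flowered inflated-pod: 2257 × 3/16 = 423.1875
  terminal-flowered constricted-pod: 2257 × 1/16 = 141.0625
χ² = Σ (O − E)² / E
  axial-flowered inflated-pod: (1208 − 1269.5625)² / 1269.5625 = 2.9852
  axial-flowered constricted-pod: (524 − 423.1875)² / 423.1875 = 24.0157
  terminal-flowered inflated-pod: (412 − 423.1875)² / 423.1875 = 0.2958
  terminal-flowered constricted-pod: (113 − 141.0625)² / 141.0625 = 5.5827
χ² = 2.9852 + 24.0157 + 0.2958 + 5.5827 = 32.8794 ≈ 32.879
Degrees of freedom = 4 − 1 = 3; critical value at α = 0.05 is 7.815.
Since 32.879 > 7.815, we reject the null hypothesis — the data do not fit the 9:3:3:1 ratio.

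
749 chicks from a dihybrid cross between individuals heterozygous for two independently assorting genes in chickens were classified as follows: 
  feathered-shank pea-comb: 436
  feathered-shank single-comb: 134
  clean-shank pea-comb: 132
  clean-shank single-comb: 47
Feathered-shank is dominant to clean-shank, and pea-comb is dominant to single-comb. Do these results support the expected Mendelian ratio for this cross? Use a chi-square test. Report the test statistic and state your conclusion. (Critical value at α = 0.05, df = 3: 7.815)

A dihybrid F₂ with independent assortment and complete dominance at both loci gives a 9:3:3:1 phenotypic ratio.
The 9:3:3:1 ratio has 16 parts, so with N = 749 the expected counts are:
  feathered-shank pea-comb: 749 × 9/16 = 421.3125
  feathered-shank single-comb: 749 × 3/16 = 140.4375
  clean-shank pea-comb: 749 × 3/16 = 140.4375
  clean-shank single-comb: 749 × 1/16 = 46.8125
χ² = Σ (O − E)² / E
  feathered-shank pea-comb: (436 − 421.3125)² / 421.3125 = 0.5120
  feathered-shank single-comb: (134 − 140.4375)² / 140.4375 = 0.2951
  clean-shank pea-comb: (132 − 140.4375)² / 140.4375 = 0.5069
  clean-shank single-comb: (47 − 46.8125)² / 46.8125 = 0.0008
χ² = 0.5120 + 0.2951 + 0.5069 + 0.0008 = 1.3148 ≈ 1.315
Degrees of freedom = 4 − 1 = 3; critical value at α = 0.05 is 7.815.
Since 1.315 < 7.815, we fail to reject the null hypothesis — the data are consistent with the 9:3:3:1 ratio.

1.315; consistent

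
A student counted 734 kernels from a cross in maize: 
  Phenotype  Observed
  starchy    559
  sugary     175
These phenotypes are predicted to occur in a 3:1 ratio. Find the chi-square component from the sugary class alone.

Under the 3:1 hypothesis (Σ ratio = 4, N = 734):
  starchy: 734 × 3/4 = 550.5
  sugary: 734 × 1/4 = 183.5
Contribution of sugary: (175 − 183.5)² / 183.5 = 0.3937

0.394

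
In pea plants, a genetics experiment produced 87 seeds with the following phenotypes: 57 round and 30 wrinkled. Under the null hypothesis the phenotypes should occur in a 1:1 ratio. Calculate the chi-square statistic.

Total ratio parts = 2. Expected numbers out of 87:
  round: 87 × 1/2 = 43.5
  wrinkled: 87 × 1/2 = 43.5
χ² = Σ (O − E)² / E
  round: (57 − 43.5)² / 43.5 = 4.1897
  wrinkled: (30 − 43.5)² / 43.5 = 4.1897
χ² = 4.1897 + 4.1897 = 8.3794 ≈ 8.379

8.379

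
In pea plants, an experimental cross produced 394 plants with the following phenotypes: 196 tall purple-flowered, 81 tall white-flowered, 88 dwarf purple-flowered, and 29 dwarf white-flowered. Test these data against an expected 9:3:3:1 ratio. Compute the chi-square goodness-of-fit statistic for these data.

Expected counts for N = 394 under a 9:3:3:1 ratio (total parts = 16):
  tall purple-flowered: 394 × 9/16 = 221.625
  tall white-flowered: 394 × 3/16 = 73.875
  dwarf purple-flowered: 394 × 3/16 = 73.875
  dwarf white-flowered: 394 × 1/16 = 24.625
χ² = Σ (O − E)² / E
  tall purple-flowered: (196 − 221.625)² / 221.625 = 2.9628
  tall white-flowered: (81 − 73.875)² / 73.875 = 0.6872
  dwarf purple-flowered: (88 − 73.875)² / 73.875 = 2.7007
  dwarf white-flowered: (29 − 24.625)² / 24.625 = 0.7773
χ² = 2.9628 + 0.6872 + 2.7007 + 0.7773 = 7.128

7.128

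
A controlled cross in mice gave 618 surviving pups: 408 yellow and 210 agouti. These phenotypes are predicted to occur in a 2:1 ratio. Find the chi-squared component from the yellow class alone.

0.039

Under the 2:1 hypothesis (Σ ratio = 3, N = 618):
  yellow: 618 × 2/3 = 412
  agouti: 618 × 1/3 = 206
Contribution of yellow: (408 − 412)² / 412 = 0.0388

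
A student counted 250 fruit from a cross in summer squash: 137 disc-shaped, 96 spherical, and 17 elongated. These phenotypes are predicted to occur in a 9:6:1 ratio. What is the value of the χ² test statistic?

0.268

Under the 9:6:1 hypothesis (Σ ratio = 16, N = 250):
  disc-shaped: 250 × 9/16 = 140.625
  spherical: 250 × 6/16 = 93.75
  elongated: 250 × 1/16 = 15.625
χ² = Σ (O − E)² / E
  disc-shaped: (137 − 140.625)² / 140.625 = 0.0934
  spherical: (96 − 93.75)² / 93.75 = 0.0540
  elongated: (17 − 15.625)² / 15.625 = 0.1210
χ² = 0.0934 + 0.0540 + 0.1210 = 0.2684 ≈ 0.268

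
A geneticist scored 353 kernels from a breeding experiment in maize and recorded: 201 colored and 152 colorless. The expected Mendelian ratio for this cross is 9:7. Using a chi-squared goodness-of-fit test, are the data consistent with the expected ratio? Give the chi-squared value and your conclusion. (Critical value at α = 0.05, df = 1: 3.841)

Under the 9:7 hypothesis (Σ ratio = 16, N = 353):
  colored: 353 × 9/16 = 198.5625
  colorless: 353 × 7/16 = 154.4375
χ² = Σ (O − E)² / E
  colored: (201 − 198.5625)² / 198.5625 = 0.0299
  colorless: (152 − 154.4375)² / 154.4375 = 0.0385
χ² = 0.0299 + 0.0385 = 0.0684 ≈ 0.068
Degrees of freedom = 2 − 1 = 1; critical value at α = 0.05 is 3.841.
Since 0.068 < 3.841, we fail to reject the null hypothesis — the data are consistent with the 9:7 ratio.

0.068; consistent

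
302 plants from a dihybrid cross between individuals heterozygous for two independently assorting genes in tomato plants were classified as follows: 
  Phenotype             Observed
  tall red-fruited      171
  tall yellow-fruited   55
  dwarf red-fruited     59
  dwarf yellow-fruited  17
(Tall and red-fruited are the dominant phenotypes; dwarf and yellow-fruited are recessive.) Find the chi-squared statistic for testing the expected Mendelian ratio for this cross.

0.340

A dihybrid F₂ with independent assortment and complete dominance at both loci gives a 9:3:3:1 phenotypic ratio.
Under the 9:3:3:1 hypothesis (Σ ratio = 16, N = 302):
  tall red-fruited: 302 × 9/16 = 169.875
  tall yellow-fruited: 302 × 3/16 = 56.625
  dwarf red-fruited: 302 × 3/16 = 56.625
  dwarf yellow-fruited: 302 × 1/16 = 18.875
χ² = Σ (O − E)² / E
  tall red-fruited: (171 − 169.875)² / 169.875 = 0.0075
  tall yellow-fruited: (55 − 56.625)² / 56.625 = 0.0466
  dwarf red-fruited: (59 − 56.625)² / 56.625 = 0.0996
  dwarf yellow-fruited: (17 − 18.875)² / 18.875 = 0.1863
χ² = 0.0075 + 0.0466 + 0.0996 + 0.1863 = 0.340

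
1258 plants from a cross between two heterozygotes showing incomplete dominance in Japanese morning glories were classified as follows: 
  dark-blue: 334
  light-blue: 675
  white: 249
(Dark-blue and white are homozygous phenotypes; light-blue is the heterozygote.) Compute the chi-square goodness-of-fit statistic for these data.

18.215

With incomplete dominance, a heterozygote × heterozygote cross gives a 1:2:1 phenotypic ratio.
The 1:2:1 ratio has 4 parts, so with N = 1258 the expected counts are:
  dark-blue: 1258 × 1/4 = 314.5
  light-blue: 1258 × 2/4 = 629
  white: 1258 × 1/4 = 314.5
χ² = Σ (O − E)² / E
  dark-blue: (334 − 314.5)² / 314.5 = 1.2091
  light-blue: (675 − 629)² / 629 = 3.3641
  white: (249 − 314.5)² / 314.5 = 13.6415
χ² = 1.2091 + 3.3641 + 13.6415 = 18.2147 ≈ 18.215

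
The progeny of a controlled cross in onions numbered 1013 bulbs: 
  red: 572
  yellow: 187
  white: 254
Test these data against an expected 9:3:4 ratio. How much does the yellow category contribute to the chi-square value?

Total ratio parts = 16. Expected numbers out of 1013:
  red: 1013 × 9/16 = 569.8125
  yellow: 1013 × 3/16 = 189.9375
  white: 1013 × 4/16 = 253.25
Contribution of yellow: (187 − 189.9375)² / 189.9375 = 0.0454

0.045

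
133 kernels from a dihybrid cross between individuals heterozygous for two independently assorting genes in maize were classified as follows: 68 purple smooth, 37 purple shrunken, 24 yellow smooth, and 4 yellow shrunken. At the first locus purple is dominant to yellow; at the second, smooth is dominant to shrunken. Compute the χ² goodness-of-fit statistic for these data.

A dihybrid F₂ with independent assortment and complete dominance at both loci gives a 9:3:3:1 phenotypic ratio.
The 9:3:3:1 ratio has 16 parts, so with N = 133 the expected counts are:
  purple smooth: 133 × 9/16 = 74.8125
  purple shrunken: 133 × 3/16 = 24.9375
  yellow smooth: 133 × 3/16 = 24.9375
  yellow shrunken: 133 × 1/16 = 8.3125
χ² = Σ (O − E)² / E
  purple smooth: (68 − 74.8125)² / 74.8125 = 0.6204
  purple shrunken: (37 − 24.9375)² / 24.9375 = 5.8347
  yellow smooth: (24 − 24.9375)² / 24.9375 = 0.0352
  yellow shrunken: (4 − 8.3125)² / 8.3125 = 2.2373
χ² = 0.6204 + 5.8347 + 0.0352 + 2.2373 = 8.7276 ≈ 8.728

8.728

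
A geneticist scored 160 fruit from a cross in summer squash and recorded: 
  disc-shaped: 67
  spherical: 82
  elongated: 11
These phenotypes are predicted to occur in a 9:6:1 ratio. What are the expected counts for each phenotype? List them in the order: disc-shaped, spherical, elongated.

90, 60, 10

Under the 9:6:1 hypothesis (Σ ratio = 16, N = 160):
  disc-shaped: 160 × 9/16 = 90
  spherical: 160 × 6/16 = 60
  elongated: 160 × 1/16 = 10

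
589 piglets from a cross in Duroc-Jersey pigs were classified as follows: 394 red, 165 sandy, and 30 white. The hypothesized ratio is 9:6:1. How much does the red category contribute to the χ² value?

11.861

Total ratio parts = 16. Expected numbers out of 589:
  red: 589 × 9/16 = 331.3125
  sandy: 589 × 6/16 = 220.875
  white: 589 × 1/16 = 36.8125
Contribution of red: (394 − 331.3125)² / 331.3125 = 11.8611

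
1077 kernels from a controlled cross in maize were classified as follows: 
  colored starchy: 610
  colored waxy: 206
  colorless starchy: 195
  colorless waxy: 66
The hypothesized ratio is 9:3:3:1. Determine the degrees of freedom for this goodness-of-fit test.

A goodness-of-fit test with 4 phenotype classes has df = 4 − 1 = 3.

3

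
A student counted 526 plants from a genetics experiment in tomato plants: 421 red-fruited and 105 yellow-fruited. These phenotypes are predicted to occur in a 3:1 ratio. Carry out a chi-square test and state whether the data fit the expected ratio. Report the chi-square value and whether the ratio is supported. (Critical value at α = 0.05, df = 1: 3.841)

Total ratio parts = 4. Expected numbers out of 526:
  red-fruited: 526 × 3/4 = 394.5
  yellow-fruited: 526 × 1/4 = 131.5
χ² = Σ (O − E)² / E
  red-fruited: (421 − 394.5)² / 394.5 = 1.7801
  yellow-fruited: (105 − 131.5)² / 131.5 = 5.3403
χ² = 1.7801 + 5.3403 = 7.1204 ≈ 7.120
Degrees of freedom = 2 − 1 = 1; critical value at α = 0.05 is 3.841.
Since 7.120 > 3.841, we reject the null hypothesis — the data do not fit the 3:1 ratio.

7.120; not consistent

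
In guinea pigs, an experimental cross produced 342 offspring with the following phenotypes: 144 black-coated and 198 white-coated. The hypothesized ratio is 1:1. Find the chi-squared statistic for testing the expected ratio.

8.526

Under the 1:1 hypothesis (Σ ratio = 2, N = 342):
  black-coated: 342 × 1/2 = 171
  white-coated: 342 × 1/2 = 171
χ² = Σ (O − E)² / E
  black-coated: (144 − 171)² / 171 = 4.2632
  white-coated: (198 − 171)² / 171 = 4.2632
χ² = 4.2632 + 4.2632 = 8.5264 ≈ 8.526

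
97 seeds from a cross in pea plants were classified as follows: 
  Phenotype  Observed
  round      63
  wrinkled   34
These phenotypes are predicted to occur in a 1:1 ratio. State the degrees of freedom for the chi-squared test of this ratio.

A goodness-of-fit test with 2 phenotype classes has df = 2 − 1 = 1.

1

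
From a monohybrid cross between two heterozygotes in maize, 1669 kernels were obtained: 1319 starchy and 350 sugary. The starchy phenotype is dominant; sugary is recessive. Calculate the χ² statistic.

For a monohybrid cross between heterozygotes with complete dominance, the expected phenotypic ratio is 3:1.
Expected counts for N = 1669 under a 3:1 ratio (total parts = 4):
  starchy: 1669 × 3/4 = 1251.75
  sugary: 1669 × 1/4 = 417.25
χ² = Σ (O − E)² / E
  starchy: (1319 − 1251.75)² / 1251.75 = 3.6130
  sugary: (350 − 417.25)² / 417.25 = 10.8390
χ² = 3.6130 + 10.8390 = 14.452

14.452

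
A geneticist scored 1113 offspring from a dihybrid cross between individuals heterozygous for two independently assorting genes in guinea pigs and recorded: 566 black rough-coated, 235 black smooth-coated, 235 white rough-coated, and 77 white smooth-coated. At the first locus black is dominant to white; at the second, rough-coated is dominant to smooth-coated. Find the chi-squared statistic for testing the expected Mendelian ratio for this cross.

13.193

A dihybrid F₂ with independent assortment and complete dominance at both loci gives a 9:3:3:1 phenotypic ratio.
Expected counts for N = 1113 under a 9:3:3:1 ratio (total parts = 16):
  black rough-coated: 1113 × 9/16 = 626.0625
  black smooth-coated: 1113 × 3/16 = 208.6875
  white rough-coated: 1113 × 3/16 = 208.6875
  white smooth-coated: 1113 × 1/16 = 69.5625
χ² = Σ (O − E)² / E
  black rough-coated: (566 − 626.0625)² / 626.0625 = 5.7622
  black smooth-coated: (235 − 208.6875)² / 208.6875 = 3.3176
  white rough-coated: (235 − 208.6875)² / 208.6875 = 3.3176
  white smooth-coated: (77 − 69.5625)² / 69.5625 = 0.7952
χ² = 5.7622 + 3.3176 + 3.3176 + 0.7952 = 13.1926 ≈ 13.193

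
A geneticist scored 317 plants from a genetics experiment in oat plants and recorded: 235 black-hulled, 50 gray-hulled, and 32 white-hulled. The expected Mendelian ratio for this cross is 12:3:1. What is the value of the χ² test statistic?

9.027

Expected counts for N = 317 under a 12:3:1 ratio (total parts = 16):
  black-hulled: 317 × 12/16 = 237.75
  gray-hulled: 317 × 3/16 = 59.4375
  white-hulled: 317 × 1/16 = 19.8125
χ² = Σ (O − E)² / E
  black-hulled: (235 − 237.75)² / 237.75 = 0.0318
  gray-hulled: (50 − 59.4375)² / 59.4375 = 1.4985
  white-hulled: (32 − 19.8125)² / 19.8125 = 7.4970
χ² = 0.0318 + 1.4985 + 7.4970 = 9.0273 ≈ 9.027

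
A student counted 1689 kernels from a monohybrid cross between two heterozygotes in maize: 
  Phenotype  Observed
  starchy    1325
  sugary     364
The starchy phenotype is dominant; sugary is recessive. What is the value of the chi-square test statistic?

For a monohybrid cross between heterozygotes with complete dominance, the expected phenotypic ratio is 3:1.
The 3:1 ratio has 4 parts, so with N = 1689 the expected counts are:
  starchy: 1689 × 3/4 = 1266.75
  sugary: 1689 × 1/4 = 422.25
χ² = Σ (O − E)² / E
  starchy: (1325 − 1266.75)² / 1266.75 = 2.6786
  sugary: (364 − 422.25)² / 422.25 = 8.0357
χ² = 2.6786 + 8.0357 = 10.7143 ≈ 10.714

10.714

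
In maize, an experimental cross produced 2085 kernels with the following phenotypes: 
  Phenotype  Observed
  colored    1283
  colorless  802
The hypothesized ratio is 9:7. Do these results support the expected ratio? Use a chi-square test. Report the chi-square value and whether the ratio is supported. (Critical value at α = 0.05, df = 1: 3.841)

Expected counts for N = 2085 under a 9:7 ratio (total parts = 16):
  colored: 2085 × 9/16 = 1172.8125
  colorless: 2085 × 7/16 = 912.1875
χ² = Σ (O − E)² / E
  colored: (1283 − 1172.8125)² / 1172.8125 = 10.3523
  colorless: (802 − 912.1875)² / 912.1875 = 13.3101
χ² = 10.3523 + 13.3101 = 23.6624 ≈ 23.662
Degrees of freedom = 2 − 1 = 1; critical value at α = 0.05 is 3.841.
Since 23.662 > 3.841, we reject the null hypothesis — the data do not fit the 9:7 ratio.

23.662; not consistent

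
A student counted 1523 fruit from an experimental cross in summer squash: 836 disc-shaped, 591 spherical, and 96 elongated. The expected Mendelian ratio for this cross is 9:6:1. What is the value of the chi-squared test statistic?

Under the 9:6:1 hypothesis (Σ ratio = 16, N = 1523):
  disc-shaped: 1523 × 9/16 = 856.6875
  spherical: 1523 × 6/16 = 571.125
  elongated: 1523 × 1/16 = 95.1875
χ² = Σ (O − E)² / E
  disc-shaped: (836 − 856.6875)² / 856.6875 = 0.4996
  spherical: (591 − 571.125)² / 571.125 = 0.6916
  elongated: (96 − 95.1875)² / 95.1875 = 0.0069
χ² = 0.4996 + 0.6916 + 0.0069 = 1.1981 ≈ 1.198

1.198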